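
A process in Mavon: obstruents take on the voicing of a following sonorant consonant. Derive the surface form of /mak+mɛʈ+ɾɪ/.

The rule targets /k/ (voiceless velar stop), which sits before the trigger /m/ (voiced).
Changing only its voicing to voiced gives [g] — the voiced velar stop.
At the second juncture, /ʈ/ likewise becomes [ɖ] adjacent to /ɾ/.

[magmɛɖɾɪ]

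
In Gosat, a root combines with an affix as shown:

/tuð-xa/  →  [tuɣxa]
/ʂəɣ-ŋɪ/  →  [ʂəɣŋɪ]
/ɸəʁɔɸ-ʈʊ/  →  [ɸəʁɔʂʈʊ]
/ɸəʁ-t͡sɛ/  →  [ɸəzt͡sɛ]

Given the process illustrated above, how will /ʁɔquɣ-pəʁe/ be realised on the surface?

The data show regressive place assimilation: /ð/ → [ɣ] before /x/; /ɸ/ → [ʂ] before /ʈ/; /ʁ/ → [z] before /t͡s/. In each pair only place changes, matching the following consonant, while manner and voice stay constant.
No alternation appears in [ʂəɣŋɪ]: there the adjacent consonants already agree in place (/ɣ/ and /ŋ/ are both velar), so this form is consistent with the same rule.
The rule targets /ɣ/ (voiced velar fricative), which sits before the trigger /p/ (bilabial).
A voiced bilabial fricative is [β], so the surface segment is [β].

[ʁɔquβpəʁe]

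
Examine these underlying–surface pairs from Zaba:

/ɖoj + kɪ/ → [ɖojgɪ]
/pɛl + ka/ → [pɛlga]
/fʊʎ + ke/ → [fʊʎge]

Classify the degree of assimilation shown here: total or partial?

Underlying /k/ is realised as [g] next to /j/; /j/ itself does not change.
/k/ is voiceless while /j/ is voiced; the output [g] is voiced, matching the trigger — so the feature that spreads is voicing.
Place and manner are unchanged, so the assimilation is partial, not total.
The other alternating forms pattern the same way: /k/ → [g] after /l/ (voiceless → voiced, matching voiced); /k/ → [g] after /ʎ/ (voiceless → voiced, matching voiced) — only voicing changes, and always toward the preceding segment.

partial assimilation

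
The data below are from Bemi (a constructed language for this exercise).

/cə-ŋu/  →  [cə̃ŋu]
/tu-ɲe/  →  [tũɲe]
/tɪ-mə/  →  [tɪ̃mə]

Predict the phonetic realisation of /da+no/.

[dãno]

The data show regressive nasality assimilation (vowel nasalisation): /ə/ → [ə̃] before /ŋ/; /u/ → [ũ] before /ɲ/; /ɪ/ → [ɪ̃] before /m/ — a vowel is nasalised by an immediately following nasal consonant.
The vowel /a/ is adjacent to the following nasal /n/, so it acquires [+nasal] and surfaces as [ã].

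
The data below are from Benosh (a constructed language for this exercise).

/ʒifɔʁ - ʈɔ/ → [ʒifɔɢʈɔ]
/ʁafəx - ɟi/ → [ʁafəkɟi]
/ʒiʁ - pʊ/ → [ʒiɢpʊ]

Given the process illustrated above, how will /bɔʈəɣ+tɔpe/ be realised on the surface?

[bɔʈəgtɔpe]

The data show regressive manner assimilation: /ʁ/ → [ɢ] before /ʈ/; /x/ → [k] before /ɟ/; /ʁ/ → [ɢ] before /p/. In each pair only manner changes, matching the following consonant, while place and voice stay constant.
/ɣ/ is a voiced velar fricative. The following trigger /t/ is a stop, so /ɣ/ must become a stop as well.
A voiced velar stop is [g], so the surface segment is [g].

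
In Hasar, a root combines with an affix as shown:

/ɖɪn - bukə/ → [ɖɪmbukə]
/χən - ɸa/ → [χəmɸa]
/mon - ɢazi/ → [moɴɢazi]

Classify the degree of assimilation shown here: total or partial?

Underlying /n/ is realised as [m] next to /b/; /b/ itself does not change.
/n/ is alveolar while /b/ is bilabial; the output [m] is bilabial, matching the trigger — so the feature that spreads is place.
Manner and voice are unchanged, so the assimilation is partial, not total.
The same holds elsewhere in the data: /n/ → [m] before /ɸ/ (alveolar → bilabial, matching bilabial); /n/ → [ɴ] before /ɢ/ (alveolar → uvular, matching uvular) — only place changes, and always toward the following segment.

partial assimilation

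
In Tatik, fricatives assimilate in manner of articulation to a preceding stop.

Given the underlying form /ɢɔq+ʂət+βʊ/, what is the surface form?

The rule targets /ʂ/ (voiceless retroflex fricative), which sits after the trigger /q/ (stop).
A voiceless retroflex stop is [ʈ], so the surface segment is [ʈ].
The same rule applies at the second boundary: /β/ → [b] next to /t/.

[ɢɔqʈətbʊ]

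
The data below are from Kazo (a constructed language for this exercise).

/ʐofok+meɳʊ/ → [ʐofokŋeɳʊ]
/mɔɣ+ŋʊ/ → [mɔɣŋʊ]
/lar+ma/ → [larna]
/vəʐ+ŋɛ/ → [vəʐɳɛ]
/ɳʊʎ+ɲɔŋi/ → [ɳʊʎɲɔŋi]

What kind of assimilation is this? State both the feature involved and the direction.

progressive place assimilation

Comparing underlying and surface forms, /m/ → [ŋ] is the alternation; the neighbouring /k/ is constant.
/m/ is bilabial while /k/ is velar; the output [ŋ] is velar, matching the trigger — so the feature that spreads is place.
Manner and voice are unchanged, so the assimilation is partial, not total.
The same holds elsewhere in the data: /m/ → [n] after /r/ (bilabial → alveolar, matching alveolar); /ŋ/ → [ɳ] after /ʐ/ (velar → retroflex, matching retroflex) — only place changes, and always toward the preceding segment.
Nothing changes in [mɔɣŋʊ], [ɳʊʎɲɔŋi]: there the adjacent consonants already agree in place (/ŋ/ and /ɣ/ are both velar; /ɲ/ and /ʎ/ are both palatal), so these forms are consistent with the same rule.
Since the segment that changes follows the conditioning segment, the assimilation is progressive.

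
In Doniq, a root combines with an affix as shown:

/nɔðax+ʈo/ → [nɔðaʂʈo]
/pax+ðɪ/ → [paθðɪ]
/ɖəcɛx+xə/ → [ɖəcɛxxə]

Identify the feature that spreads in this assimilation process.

The segment that alternates is /x/, which surfaces as [ʂ] when adjacent to /ʈ/.
The change velar → retroflex matches the place of the following /ʈ/, identifying this as place assimilation.
Checking the remaining alternation: /x/ → [θ] before /ð/ (velar → dental, matching dental) — only place changes, and always toward the following segment.
Nothing changes in [ɖəcɛxxə]: there the adjacent consonants already agree in place (/x/ and /x/ are both velar), so this form is consistent with the same rule.

place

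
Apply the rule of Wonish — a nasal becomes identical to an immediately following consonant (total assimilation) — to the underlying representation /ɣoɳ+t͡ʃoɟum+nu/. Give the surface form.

/ɳ/ is the segment targeted by the rule; it sits immediately before /t͡ʃ/, so it assimilates completely and surfaces as [t͡ʃ].
At the second juncture, /m/ likewise becomes [n] adjacent to /n/.

[ɣot͡ʃt͡ʃoɟunnu]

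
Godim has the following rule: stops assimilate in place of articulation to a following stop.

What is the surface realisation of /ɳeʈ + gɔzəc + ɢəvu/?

[ɳekgɔzəqɢəvu]

The rule targets /ʈ/ (voiceless retroflex stop), which sits before the trigger /g/ (velar).
A voiceless velar stop is [k], so the surface segment is [k].
At the second juncture, /c/ likewise becomes [q] adjacent to /ɢ/.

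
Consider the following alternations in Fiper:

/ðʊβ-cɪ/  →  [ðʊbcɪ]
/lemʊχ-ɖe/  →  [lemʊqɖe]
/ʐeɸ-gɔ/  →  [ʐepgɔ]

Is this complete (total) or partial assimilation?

Underlying /β/ is realised as [b] next to /c/; /c/ itself does not change.
The change fricative → stop matches the manner of the following /c/, identifying this as manner assimilation.
Place and voice are unchanged, so the assimilation is partial, not total.
The other alternating forms pattern the same way: /χ/ → [q] before /ɖ/ (fricative → stop, matching a stop); /ɸ/ → [p] before /g/ (fricative → stop, matching a stop) — only manner changes, and always toward the following segment.

partial assimilation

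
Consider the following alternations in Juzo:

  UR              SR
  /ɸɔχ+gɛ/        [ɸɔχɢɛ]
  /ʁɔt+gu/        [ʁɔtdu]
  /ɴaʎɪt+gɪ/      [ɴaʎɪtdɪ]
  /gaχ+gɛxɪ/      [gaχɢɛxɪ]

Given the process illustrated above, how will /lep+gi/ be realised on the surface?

The data show progressive place assimilation: /g/ → [ɢ] after /χ/; /g/ → [d] after /t/. In each pair only place changes, matching the preceding consonant, while manner and voice stay constant.
/g/ is a voiced velar stop. The preceding trigger /p/ is bilabial, so /g/ must become bilabial as well.
The voiced bilabial stop is [b], so /g/ → [b].

[lepbi]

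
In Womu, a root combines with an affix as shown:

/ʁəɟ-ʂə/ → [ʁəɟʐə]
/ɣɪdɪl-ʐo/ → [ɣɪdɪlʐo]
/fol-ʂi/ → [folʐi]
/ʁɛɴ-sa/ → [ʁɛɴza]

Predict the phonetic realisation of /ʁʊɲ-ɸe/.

[ʁʊɲβe]

The data show progressive voicing assimilation: /ʂ/ → [ʐ] after /ɟ/; /ʂ/ → [ʐ] after /l/; /s/ → [z] after /ɴ/. In each pair only voicing changes, matching the preceding consonant, while place and manner stay constant.
No alternation appears in [ɣɪdɪlʐo]: there the adjacent consonants already agree in voicing (/ʐ/ and /l/ are both voiced), so this form is consistent with the same rule.
/ɸ/ is a voiceless bilabial fricative. The preceding trigger /ɲ/ is voiced, so /ɸ/ must become voiced as well.
A voiced bilabial fricative is [β], so the surface segment is [β].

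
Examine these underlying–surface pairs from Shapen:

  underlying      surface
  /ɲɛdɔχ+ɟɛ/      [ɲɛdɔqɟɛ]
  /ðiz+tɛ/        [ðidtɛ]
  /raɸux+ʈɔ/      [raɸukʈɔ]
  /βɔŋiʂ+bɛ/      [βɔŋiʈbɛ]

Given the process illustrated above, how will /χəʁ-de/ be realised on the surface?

[χəɢde]

The data show regressive manner assimilation: /χ/ → [q] before /ɟ/; /z/ → [d] before /t/; /x/ → [k] before /ʈ/; /ʂ/ → [ʈ] before /b/. In each pair only manner changes, matching the following consonant, while place and voice stay constant.
The rule targets /ʁ/ (voiced uvular fricative), which sits before the trigger /d/ (stop).
The voiced uvular stop is [ɢ], so /ʁ/ → [ɢ].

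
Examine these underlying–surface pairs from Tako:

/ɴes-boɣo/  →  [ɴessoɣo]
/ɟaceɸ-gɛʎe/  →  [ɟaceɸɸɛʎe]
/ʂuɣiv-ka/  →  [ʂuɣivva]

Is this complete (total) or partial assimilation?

total assimilation

Underlying /b/ is realised as [s] next to /s/; /s/ itself does not change.
The output [s] is identical to the trigger /s/ — every feature (place, manner, voicing) has been copied — so this is total assimilation.
The other forms behave the same way: /g/ → [ɸ] after /ɸ/; /k/ → [v] after /v/ — in each case the output is a copy of the preceding consonant.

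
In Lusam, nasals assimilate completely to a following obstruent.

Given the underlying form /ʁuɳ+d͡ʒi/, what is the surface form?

/ɳ/ is the segment targeted by the rule; it sits immediately before /d͡ʒ/, so it assimilates completely and surfaces as [d͡ʒ].

[ʁud͡ʒd͡ʒi]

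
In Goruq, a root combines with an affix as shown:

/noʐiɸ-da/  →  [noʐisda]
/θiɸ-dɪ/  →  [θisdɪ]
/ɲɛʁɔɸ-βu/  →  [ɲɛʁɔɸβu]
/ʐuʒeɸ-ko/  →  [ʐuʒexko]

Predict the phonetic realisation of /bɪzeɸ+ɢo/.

The data show regressive place assimilation: /ɸ/ → [s] before /d/; /ɸ/ → [x] before /k/. In each pair only place changes, matching the following consonant, while manner and voice stay constant.
Nothing changes in [ɲɛʁɔɸβu]: there the adjacent consonants already agree in place (/ɸ/ and /β/ are both bilabial), so this form is consistent with the same rule.
/ɸ/ is a voiceless bilabial fricative. The following trigger /ɢ/ is uvular, so /ɸ/ must become uvular as well.
The voiceless uvular fricative is [χ], so /ɸ/ → [χ].

[bɪzeχɢo]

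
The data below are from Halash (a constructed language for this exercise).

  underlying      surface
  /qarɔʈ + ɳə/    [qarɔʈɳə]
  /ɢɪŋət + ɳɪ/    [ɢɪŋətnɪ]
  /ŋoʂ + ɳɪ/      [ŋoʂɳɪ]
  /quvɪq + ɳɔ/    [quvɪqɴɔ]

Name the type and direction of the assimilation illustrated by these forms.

progressive place assimilation

The segment that alternates is /ɳ/, which surfaces as [n] when adjacent to /t/.
/ɳ/ is retroflex while /t/ is alveolar; the output [n] is alveolar, matching the trigger — so the feature that spreads is place.
Manner and voice are unchanged, so the assimilation is partial, not total.
Checking the remaining alternation: /ɳ/ → [ɴ] after /q/ (retroflex → uvular, matching uvular) — only place changes, and always toward the preceding segment.
No alternation appears in [qarɔʈɳə], [ŋoʂɳɪ]: there the adjacent consonants already agree in place (/ɳ/ and /ʈ/ are both retroflex; /ɳ/ and /ʂ/ are both retroflex), so these forms are consistent with the same rule.
Since the segment that changes follows the conditioning segment, the assimilation is progressive.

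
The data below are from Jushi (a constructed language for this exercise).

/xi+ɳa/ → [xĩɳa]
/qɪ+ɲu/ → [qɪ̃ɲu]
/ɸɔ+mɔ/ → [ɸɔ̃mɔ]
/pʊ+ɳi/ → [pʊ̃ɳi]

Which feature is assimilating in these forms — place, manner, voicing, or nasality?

nasality

The vowel /i/ surfaces as nasalised [ĩ] next to the following nasal /ɳ/ — it has acquired the [+nasal] feature of its neighbour.
Likewise in the remaining data: /ɪ/ → [ɪ̃] before /ɲ/; /ɔ/ → [ɔ̃] before /m/; /ʊ/ → [ʊ̃] before /ɳ/ — each time a vowel is nasalised next to a following nasal.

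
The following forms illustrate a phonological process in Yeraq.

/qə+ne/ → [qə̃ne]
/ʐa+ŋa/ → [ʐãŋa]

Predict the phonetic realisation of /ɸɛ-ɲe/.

[ɸɛ̃ɲe]

The data show regressive nasality assimilation (vowel nasalisation): /ə/ → [ə̃] before /n/; /a/ → [ã] before /ŋ/ — a vowel is nasalised by an immediately following nasal consonant.
The vowel /ɛ/ is adjacent to the following nasal /ɲ/, so it acquires [+nasal] and surfaces as [ɛ̃].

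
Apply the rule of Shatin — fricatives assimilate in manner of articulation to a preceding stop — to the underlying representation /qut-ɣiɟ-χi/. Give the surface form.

The rule targets /ɣ/ (voiced velar fricative), which sits after the trigger /t/ (stop).
A voiced velar stop is [g], so the surface segment is [g].
At the second juncture, /χ/ likewise becomes [q] adjacent to /ɟ/.

[qutgiɟqi]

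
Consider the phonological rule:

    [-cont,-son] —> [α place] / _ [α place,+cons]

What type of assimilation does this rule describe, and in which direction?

The shared variable α links the value of the place features (abbreviated [place]) on the target to the same value on the neighbouring segment, so place is the feature that assimilates.
Since the environment is written after the underscore, the trigger follows the target; the direction is regressive.

regressive place assimilation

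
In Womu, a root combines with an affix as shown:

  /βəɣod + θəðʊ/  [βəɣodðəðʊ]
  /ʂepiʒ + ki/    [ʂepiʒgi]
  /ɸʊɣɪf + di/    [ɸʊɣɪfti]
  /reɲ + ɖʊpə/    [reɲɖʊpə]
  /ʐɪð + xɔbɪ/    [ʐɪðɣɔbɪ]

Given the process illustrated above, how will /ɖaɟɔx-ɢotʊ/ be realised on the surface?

The data show progressive voicing assimilation: /θ/ → [ð] after /d/; /k/ → [g] after /ʒ/; /d/ → [t] after /f/; /x/ → [ɣ] after /ð/. In each pair only voicing changes, matching the preceding consonant, while place and manner stay constant.
Nothing changes in [reɲɖʊpə]: there the adjacent consonants already agree in voicing (/ɖ/ and /ɲ/ are both voiced), so this form is consistent with the same rule.
/ɢ/ is a voiced uvular stop. The preceding trigger /x/ is voiceless, so /ɢ/ must become voiceless as well.
A voiceless uvular stop is [q], so the surface segment is [q].

[ɖaɟɔxqotʊ]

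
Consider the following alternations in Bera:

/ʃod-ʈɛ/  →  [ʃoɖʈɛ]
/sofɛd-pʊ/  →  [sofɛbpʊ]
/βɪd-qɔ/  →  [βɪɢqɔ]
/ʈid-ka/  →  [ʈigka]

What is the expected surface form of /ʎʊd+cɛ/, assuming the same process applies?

The data show regressive place assimilation: /d/ → [ɖ] before /ʈ/; /d/ → [b] before /p/; /d/ → [ɢ] before /q/; /d/ → [g] before /k/. In each pair only place changes, matching the following consonant, while manner and voice stay constant.
/d/ is a voiced alveolar stop. The following trigger /c/ is palatal, so /d/ must become palatal as well.
The voiced palatal stop is [ɟ], so /d/ → [ɟ].

[ʎʊɟcɛ]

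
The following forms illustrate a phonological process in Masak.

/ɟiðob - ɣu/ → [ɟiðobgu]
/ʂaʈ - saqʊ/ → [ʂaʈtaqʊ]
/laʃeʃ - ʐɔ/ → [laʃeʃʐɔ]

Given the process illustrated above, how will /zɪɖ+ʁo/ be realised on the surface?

The data show progressive manner assimilation: /ɣ/ → [g] after /b/; /s/ → [t] after /ʈ/. In each pair only manner changes, matching the preceding consonant, while place and voice stay constant.
Nothing changes in [laʃeʃʐɔ]: there the adjacent consonants already agree in manner (/ʐ/ and /ʃ/ are both fricatives), so this form is consistent with the same rule.
The rule targets /ʁ/ (voiced uvular fricative), which sits after the trigger /ɖ/ (stop).
Changing only its manner to stop gives [ɢ] — the voiced uvular stop.

[zɪɖɢo]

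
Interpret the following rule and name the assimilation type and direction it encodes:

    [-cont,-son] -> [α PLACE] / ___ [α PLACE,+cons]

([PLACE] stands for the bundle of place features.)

regressive place assimilation

The shared variable α links the value of the place features (abbreviated [PLACE]) on the target to the same value on the neighbouring segment, so place is the feature that assimilates.
The conditioning segment sits to the right of the focus bar, meaning the trigger follows the segment that changes — regressive assimilation.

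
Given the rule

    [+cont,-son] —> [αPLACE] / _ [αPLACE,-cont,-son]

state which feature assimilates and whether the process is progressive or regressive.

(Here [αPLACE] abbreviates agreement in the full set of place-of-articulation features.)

The shared variable α links the value of the place features (abbreviated [PLACE]) on the target to the same value on the neighbouring segment, so place is the feature that assimilates.
The conditioning segment sits to the right of the focus bar, meaning the trigger follows the segment that changes — regressive assimilation.

regressive place assimilation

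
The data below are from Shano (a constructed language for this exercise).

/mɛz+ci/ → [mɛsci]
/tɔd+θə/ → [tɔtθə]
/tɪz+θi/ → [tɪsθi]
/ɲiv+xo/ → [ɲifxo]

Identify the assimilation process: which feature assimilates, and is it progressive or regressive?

regressive voicing assimilation

Underlying /z/ is realised as [s] next to /c/; /c/ itself does not change.
/z/ is voiced while /c/ is voiceless; the output [s] is voiceless, matching the trigger — so the feature that spreads is voicing.
Place and manner are unchanged, so the assimilation is partial, not total.
The same holds elsewhere in the data: /d/ → [t] before /θ/ (voiced → voiceless, matching voiceless); /z/ → [s] before /θ/ (voiced → voiceless, matching voiceless); /v/ → [f] before /x/ (voiced → voiceless, matching voiceless) — only voicing changes, and always toward the following segment.
The trigger is the following segment, so the direction is regressive (anticipatory).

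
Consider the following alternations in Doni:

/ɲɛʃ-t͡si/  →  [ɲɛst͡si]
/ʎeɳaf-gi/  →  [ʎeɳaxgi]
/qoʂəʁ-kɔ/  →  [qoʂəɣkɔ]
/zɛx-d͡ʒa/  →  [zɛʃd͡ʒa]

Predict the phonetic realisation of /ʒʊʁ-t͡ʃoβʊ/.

[ʒʊʒt͡ʃoβʊ]

The data show regressive place assimilation: /ʃ/ → [s] before /t͡s/; /f/ → [x] before /g/; /ʁ/ → [ɣ] before /k/; /x/ → [ʃ] before /d͡ʒ/. In each pair only place changes, matching the following consonant, while manner and voice stay constant.
The rule targets /ʁ/ (voiced uvular fricative), which sits before the trigger /t͡ʃ/ (postalveolar).
The voiced postalveolar fricative is [ʒ], so /ʁ/ → [ʒ].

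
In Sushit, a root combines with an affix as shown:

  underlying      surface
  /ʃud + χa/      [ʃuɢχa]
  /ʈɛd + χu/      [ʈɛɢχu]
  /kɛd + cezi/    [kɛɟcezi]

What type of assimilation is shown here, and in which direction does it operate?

The segment that alternates is /d/, which surfaces as [ɢ] when adjacent to /χ/.
/d/ is alveolar while /χ/ is uvular; the output [ɢ] is uvular, matching the trigger — so the feature that spreads is place.
Manner and voice are unchanged, so the assimilation is partial, not total.
The same holds elsewhere in the data: /d/ → [ɟ] before /c/ (alveolar → palatal, matching palatal) — only place changes, and always toward the following segment.
Since the segment that changes precedes the conditioning segment, the assimilation is regressive.

regressive place assimilation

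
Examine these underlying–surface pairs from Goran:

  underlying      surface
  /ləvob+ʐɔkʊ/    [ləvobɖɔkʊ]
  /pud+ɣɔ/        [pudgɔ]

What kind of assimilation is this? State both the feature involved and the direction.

Underlying /ʐ/ is realised as [ɖ] next to /b/; /b/ itself does not change.
/ʐ/ is a fricative while /b/ is a stop; the output [ɖ] is a stop, matching the trigger — so the feature that spreads is manner.
Place and voice are unchanged, so the assimilation is partial, not total.
The same holds elsewhere in the data: /ɣ/ → [g] after /d/ (fricative → stop, matching a stop) — only manner changes, and always toward the preceding segment.
Since the segment that changes follows the conditioning segment, the assimilation is progressive.

progressive manner assimilation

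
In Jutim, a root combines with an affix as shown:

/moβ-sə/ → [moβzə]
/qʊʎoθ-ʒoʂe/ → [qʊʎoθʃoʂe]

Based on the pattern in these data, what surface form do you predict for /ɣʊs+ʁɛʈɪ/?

The data show progressive voicing assimilation: /s/ → [z] after /β/; /ʒ/ → [ʃ] after /θ/. In each pair only voicing changes, matching the preceding consonant, while place and manner stay constant.
/ʁ/ is a voiced uvular fricative. The preceding trigger /s/ is voiceless, so /ʁ/ must become voiceless as well.
The voiceless uvular fricative is [χ], so /ʁ/ → [χ].

[ɣʊsχɛʈɪ]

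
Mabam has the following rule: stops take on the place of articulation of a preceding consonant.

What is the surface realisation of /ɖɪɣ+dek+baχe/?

[ɖɪɣgekgaχe]

The rule targets /d/ (voiced alveolar stop), which sits after the trigger /ɣ/ (velar).
Changing only its place to velar gives [g] — the voiced velar stop.
The same rule applies at the second boundary: /b/ → [g] next to /k/.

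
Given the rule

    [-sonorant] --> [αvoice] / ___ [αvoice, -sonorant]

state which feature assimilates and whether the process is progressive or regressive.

The rule copies [voice] from the environment onto the target, so the assimilating feature is voicing.
The conditioning segment sits to the right of the focus bar, meaning the trigger follows the segment that changes — regressive assimilation.

regressive voicing assimilation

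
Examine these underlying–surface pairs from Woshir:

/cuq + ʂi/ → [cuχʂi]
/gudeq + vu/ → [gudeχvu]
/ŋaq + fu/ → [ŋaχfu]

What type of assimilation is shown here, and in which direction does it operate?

The segment that alternates is /q/, which surfaces as [χ] when adjacent to /ʂ/.
The change stop → fricative matches the manner of the following /ʂ/, identifying this as manner assimilation.
Place and voice are unchanged, so the assimilation is partial, not total.
Checking the remaining alternations: /q/ → [χ] before /v/ (stop → fricative, matching a fricative); /q/ → [χ] before /f/ (stop → fricative, matching a fricative) — only manner changes, and always toward the following segment.
Since the segment that changes precedes the conditioning segment, the assimilation is regressive.

regressive manner assimilation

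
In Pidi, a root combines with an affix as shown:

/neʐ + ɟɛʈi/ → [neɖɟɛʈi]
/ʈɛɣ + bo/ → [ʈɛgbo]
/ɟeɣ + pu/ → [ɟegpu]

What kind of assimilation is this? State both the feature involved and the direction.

regressive manner assimilation

The segment that alternates is /ʐ/, which surfaces as [ɖ] when adjacent to /ɟ/.
The change fricative → stop matches the manner of the following /ɟ/, identifying this as manner assimilation.
Place and voice are unchanged, so the assimilation is partial, not total.
Checking the remaining alternations: /ɣ/ → [g] before /b/ (fricative → stop, matching a stop); /ɣ/ → [g] before /p/ (fricative → stop, matching a stop) — only manner changes, and always toward the following segment.
Since the segment that changes precedes the conditioning segment, the assimilation is regressive.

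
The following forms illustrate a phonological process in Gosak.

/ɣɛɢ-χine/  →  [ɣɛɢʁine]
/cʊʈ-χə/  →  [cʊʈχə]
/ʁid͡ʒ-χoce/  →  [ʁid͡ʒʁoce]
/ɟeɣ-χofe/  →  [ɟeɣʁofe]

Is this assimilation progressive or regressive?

The segment that alternates is /χ/, which surfaces as [ʁ] when adjacent to /ɢ/.
/χ/ is voiceless while /ɢ/ is voiced; the output [ʁ] is voiced, matching the trigger — so the feature that spreads is voicing.
Checking the remaining alternations: /χ/ → [ʁ] after /d͡ʒ/ (voiceless → voiced, matching voiced); /χ/ → [ʁ] after /ɣ/ (voiceless → voiced, matching voiced) — only voicing changes, and always toward the preceding segment.
No alternation appears in [cʊʈχə]: there the adjacent consonants already agree in voicing (/χ/ and /ʈ/ are both voiceless), so this form is consistent with the same rule.
Since the segment that changes follows the conditioning segment, the assimilation is progressive.

progressive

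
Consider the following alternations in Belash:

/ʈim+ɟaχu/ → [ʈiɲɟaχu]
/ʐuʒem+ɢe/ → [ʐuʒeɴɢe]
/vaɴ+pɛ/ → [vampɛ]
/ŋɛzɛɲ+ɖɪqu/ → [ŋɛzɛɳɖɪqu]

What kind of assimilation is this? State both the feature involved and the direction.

The segment that alternates is /m/, which surfaces as [ɲ] when adjacent to /ɟ/.
The change bilabial → palatal matches the place of the following /ɟ/, identifying this as place assimilation.
Manner and voice are unchanged, so the assimilation is partial, not total.
The same holds elsewhere in the data: /m/ → [ɴ] before /ɢ/ (bilabial → uvular, matching uvular); /ɴ/ → [m] before /p/ (uvular → bilabial, matching bilabial); /ɲ/ → [ɳ] before /ɖ/ (palatal → retroflex, matching retroflex) — only place changes, and always toward the following segment.
The trigger is the following segment, so the direction is regressive (anticipatory).

regressive place assimilation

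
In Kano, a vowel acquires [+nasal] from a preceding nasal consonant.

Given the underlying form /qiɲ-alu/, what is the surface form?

/a/ sits next to the nasal /ɲ/ and is therefore nasalised to [ã].

[qiɲãlu]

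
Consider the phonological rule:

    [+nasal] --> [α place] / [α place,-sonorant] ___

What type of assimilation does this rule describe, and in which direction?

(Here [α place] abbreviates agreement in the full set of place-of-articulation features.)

The shared variable α links the value of the place features (abbreviated [place]) on the target to the same value on the neighbouring segment, so place is the feature that assimilates.
Since the environment is written before the underscore, the trigger precedes the target; the direction is progressive.

progressive place assimilation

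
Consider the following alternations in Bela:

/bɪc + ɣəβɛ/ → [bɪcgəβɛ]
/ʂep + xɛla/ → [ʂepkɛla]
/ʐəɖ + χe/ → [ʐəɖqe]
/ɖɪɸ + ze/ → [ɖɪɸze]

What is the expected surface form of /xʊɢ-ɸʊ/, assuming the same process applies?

The data show progressive manner assimilation: /ɣ/ → [g] after /c/; /x/ → [k] after /p/; /χ/ → [q] after /ɖ/. In each pair only manner changes, matching the preceding consonant, while place and voice stay constant.
Nothing changes in [ɖɪɸze]: there the adjacent consonants already agree in manner (/z/ and /ɸ/ are both fricatives), so this form is consistent with the same rule.
The rule targets /ɸ/ (voiceless bilabial fricative), which sits after the trigger /ɢ/ (stop).
A voiceless bilabial stop is [p], so the surface segment is [p].

[xʊɢpʊ]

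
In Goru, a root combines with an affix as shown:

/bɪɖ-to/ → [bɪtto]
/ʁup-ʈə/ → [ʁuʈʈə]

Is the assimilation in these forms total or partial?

Underlying /ɖ/ is realised as [t] next to /t/; /t/ itself does not change.
The output [t] is identical to the trigger /t/ — every feature (place, manner, voicing) has been copied — so this is total assimilation.
The other form behaves the same way: /p/ → [ʈ] before /ʈ/ — in each case the output is a copy of the following consonant.

total assimilation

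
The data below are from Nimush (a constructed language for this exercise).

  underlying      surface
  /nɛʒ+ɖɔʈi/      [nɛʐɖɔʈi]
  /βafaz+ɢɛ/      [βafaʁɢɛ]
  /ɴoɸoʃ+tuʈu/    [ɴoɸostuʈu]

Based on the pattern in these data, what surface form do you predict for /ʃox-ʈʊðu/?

The data show regressive place assimilation: /ʒ/ → [ʐ] before /ɖ/; /z/ → [ʁ] before /ɢ/; /ʃ/ → [s] before /t/. In each pair only place changes, matching the following consonant, while manner and voice stay constant.
The rule targets /x/ (voiceless velar fricative), which sits before the trigger /ʈ/ (retroflex).
The voiceless retroflex fricative is [ʂ], so /x/ → [ʂ].

[ʃoʂʈʊðu]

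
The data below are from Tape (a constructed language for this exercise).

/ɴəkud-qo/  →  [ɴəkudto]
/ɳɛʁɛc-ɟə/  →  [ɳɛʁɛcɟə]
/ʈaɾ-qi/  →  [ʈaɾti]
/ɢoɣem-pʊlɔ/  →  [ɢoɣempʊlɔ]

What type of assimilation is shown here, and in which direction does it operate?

Comparing underlying and surface forms, /q/ → [t] is the alternation; the neighbouring /d/ is constant.
The change uvular → alveolar matches the place of the preceding /d/, identifying this as place assimilation.
Manner and voice are unchanged, so the assimilation is partial, not total.
Checking the remaining alternation: /q/ → [t] after /ɾ/ (uvular → alveolar, matching alveolar) — only place changes, and always toward the preceding segment.
No alternation appears in [ɳɛʁɛcɟə], [ɢoɣempʊlɔ]: there the adjacent consonants already agree in place (/ɟ/ and /c/ are both palatal; /p/ and /m/ are both bilabial), so these forms are consistent with the same rule.
The trigger is the preceding segment, so the direction is progressive (perseverative).

progressive place assimilation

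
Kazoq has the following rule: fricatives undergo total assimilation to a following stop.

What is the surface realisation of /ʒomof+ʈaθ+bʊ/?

[ʒomoʈʈabbʊ]

/f/ is the segment targeted by the rule; it sits immediately before /ʈ/, so it assimilates completely and surfaces as [ʈ].
At the second juncture, /θ/ likewise becomes [b] adjacent to /b/.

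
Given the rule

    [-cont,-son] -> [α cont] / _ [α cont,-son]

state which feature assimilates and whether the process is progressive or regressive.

regressive manner assimilation

The rule copies [cont] (continuancy) from the environment onto the target stops; since [±cont] encodes the stop/fricative manner contrast, the assimilating dimension is manner.
Since the environment is written after the underscore, the trigger follows the target; the direction is regressive.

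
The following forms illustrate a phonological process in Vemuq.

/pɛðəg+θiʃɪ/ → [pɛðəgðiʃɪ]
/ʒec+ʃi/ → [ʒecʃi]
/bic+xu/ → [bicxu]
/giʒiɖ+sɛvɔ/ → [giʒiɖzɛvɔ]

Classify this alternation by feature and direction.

The segment that alternates is /θ/, which surfaces as [ð] when adjacent to /g/.
/θ/ is voiceless while /g/ is voiced; the output [ð] is voiced, matching the trigger — so the feature that spreads is voicing.
Place and manner are unchanged, so the assimilation is partial, not total.
The same holds elsewhere in the data: /s/ → [z] after /ɖ/ (voiceless → voiced, matching voiced) — only voicing changes, and always toward the preceding segment.
No alternation appears in [ʒecʃi], [bicxu]: there the adjacent consonants already agree in voicing (/ʃ/ and /c/ are both voiceless; /x/ and /c/ are both voiceless), so these forms are consistent with the same rule.
The trigger is the preceding segment, so the direction is progressive (perseverative).

progressive voicing assimilation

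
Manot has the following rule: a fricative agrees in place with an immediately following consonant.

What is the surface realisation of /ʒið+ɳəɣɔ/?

[ʒiʐɳəɣɔ]

/ð/ is a voiced dental fricative. The following trigger /ɳ/ is retroflex, so /ð/ must become retroflex as well.
Changing only its place to retroflex gives [ʐ] — the voiced retroflex fricative.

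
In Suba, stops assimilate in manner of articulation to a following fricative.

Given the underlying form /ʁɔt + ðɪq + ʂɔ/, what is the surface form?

[ʁɔsðɪχʂɔ]

/t/ is a voiceless alveolar stop. The following trigger /ð/ is a fricative, so /t/ must become a fricative as well.
A voiceless alveolar fricative is [s], so the surface segment is [s].
The same rule applies at the second boundary: /q/ → [χ] next to /ʂ/.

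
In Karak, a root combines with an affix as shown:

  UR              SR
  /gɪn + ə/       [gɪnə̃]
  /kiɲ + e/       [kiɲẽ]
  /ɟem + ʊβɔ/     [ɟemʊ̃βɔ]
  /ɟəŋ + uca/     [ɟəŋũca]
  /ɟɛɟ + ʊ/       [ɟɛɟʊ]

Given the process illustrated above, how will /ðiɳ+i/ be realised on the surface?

The data show progressive nasality assimilation (vowel nasalisation): /ə/ → [ə̃] after /n/; /e/ → [ẽ] after /ɲ/; /ʊ/ → [ʊ̃] after /m/; /u/ → [ũ] after /ŋ/ — a vowel is nasalised by an immediately preceding nasal consonant.
No change occurs in [ɟɛɟʊ] because the vowel at the boundary is adjacent to an oral consonant, not a nasal (/ʊ/ next to /ɟ/).
/i/ sits next to the nasal /ɳ/ and is therefore nasalised to [ĩ].

[ðiɳĩ]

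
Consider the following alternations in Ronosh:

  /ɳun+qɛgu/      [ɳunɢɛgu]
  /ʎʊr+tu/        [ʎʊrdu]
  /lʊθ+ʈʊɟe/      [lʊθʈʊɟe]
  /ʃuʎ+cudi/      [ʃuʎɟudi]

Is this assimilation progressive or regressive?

progressive

Comparing underlying and surface forms, /q/ → [ɢ] is the alternation; the neighbouring /n/ is constant.
The change voiceless → voiced matches the voicing of the preceding /n/, identifying this as voicing assimilation.
Checking the remaining alternations: /t/ → [d] after /r/ (voiceless → voiced, matching voiced); /c/ → [ɟ] after /ʎ/ (voiceless → voiced, matching voiced) — only voicing changes, and always toward the preceding segment.
Nothing changes in [lʊθʈʊɟe]: there the adjacent consonants already agree in voicing (/ʈ/ and /θ/ are both voiceless), so this form is consistent with the same rule.
Since the segment that changes follows the conditioning segment, the assimilation is progressive.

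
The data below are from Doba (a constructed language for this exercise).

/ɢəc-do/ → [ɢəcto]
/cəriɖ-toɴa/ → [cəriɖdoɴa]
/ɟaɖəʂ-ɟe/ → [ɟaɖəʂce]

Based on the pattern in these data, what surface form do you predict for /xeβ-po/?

[xeβbo]

The data show progressive voicing assimilation: /d/ → [t] after /c/; /t/ → [d] after /ɖ/; /ɟ/ → [c] after /ʂ/. In each pair only voicing changes, matching the preceding consonant, while place and manner stay constant.
The rule targets /p/ (voiceless bilabial stop), which sits after the trigger /β/ (voiced).
Changing only its voicing to voiced gives [b] — the voiced bilabial stop.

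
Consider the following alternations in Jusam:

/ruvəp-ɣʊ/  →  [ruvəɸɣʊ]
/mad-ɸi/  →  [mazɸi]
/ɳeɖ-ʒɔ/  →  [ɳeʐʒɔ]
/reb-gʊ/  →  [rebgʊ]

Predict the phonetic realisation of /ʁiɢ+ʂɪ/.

The data show regressive manner assimilation: /p/ → [ɸ] before /ɣ/; /d/ → [z] before /ɸ/; /ɖ/ → [ʐ] before /ʒ/. In each pair only manner changes, matching the following consonant, while place and voice stay constant.
No alternation appears in [rebgʊ]: there the adjacent consonants already agree in manner (/b/ and /g/ are both stops), so this form is consistent with the same rule.
/ɢ/ is a voiced uvular stop. The following trigger /ʂ/ is a fricative, so /ɢ/ must become a fricative as well.
Changing only its manner to fricative gives [ʁ] — the voiced uvular fricative.

[ʁiʁʂɪ]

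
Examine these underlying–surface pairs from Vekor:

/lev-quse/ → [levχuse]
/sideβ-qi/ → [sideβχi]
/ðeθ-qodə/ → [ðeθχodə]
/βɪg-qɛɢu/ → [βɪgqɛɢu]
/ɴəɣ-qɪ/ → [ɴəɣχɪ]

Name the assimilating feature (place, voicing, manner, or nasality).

Comparing underlying and surface forms, /q/ → [χ] is the alternation; the neighbouring /v/ is constant.
The change stop → fricative matches the manner of the preceding /v/, identifying this as manner assimilation.
The other alternating forms pattern the same way: /q/ → [χ] after /β/ (stop → fricative, matching a fricative); /q/ → [χ] after /θ/ (stop → fricative, matching a fricative); /q/ → [χ] after /ɣ/ (stop → fricative, matching a fricative) — only manner changes, and always toward the preceding segment.
Nothing changes in [βɪgqɛɢu]: there the adjacent consonants already agree in manner (/q/ and /g/ are both stops), so this form is consistent with the same rule.

manner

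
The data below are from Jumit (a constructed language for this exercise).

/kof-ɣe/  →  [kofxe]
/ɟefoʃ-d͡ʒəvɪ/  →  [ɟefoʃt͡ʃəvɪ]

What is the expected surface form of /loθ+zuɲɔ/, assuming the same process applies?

The data show progressive voicing assimilation: /ɣ/ → [x] after /f/; /d͡ʒ/ → [t͡ʃ] after /ʃ/. In each pair only voicing changes, matching the preceding consonant, while place and manner stay constant.
The rule targets /z/ (voiced alveolar fricative), which sits after the trigger /θ/ (voiceless).
A voiceless alveolar fricative is [s], so the surface segment is [s].

[loθsuɲɔ]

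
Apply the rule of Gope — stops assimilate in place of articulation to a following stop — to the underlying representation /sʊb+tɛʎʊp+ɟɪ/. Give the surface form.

[sʊdtɛʎʊcɟɪ]

The rule targets /b/ (voiced bilabial stop), which sits before the trigger /t/ (alveolar).
Changing only its place to alveolar gives [d] — the voiced alveolar stop.
The same rule applies at the second boundary: /p/ → [c] next to /ɟ/.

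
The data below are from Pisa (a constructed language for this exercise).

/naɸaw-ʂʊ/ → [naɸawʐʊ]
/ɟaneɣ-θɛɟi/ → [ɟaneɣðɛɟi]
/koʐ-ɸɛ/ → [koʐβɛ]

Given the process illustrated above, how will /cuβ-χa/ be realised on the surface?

The data show progressive voicing assimilation: /ʂ/ → [ʐ] after /w/; /θ/ → [ð] after /ɣ/; /ɸ/ → [β] after /ʐ/. In each pair only voicing changes, matching the preceding consonant, while place and manner stay constant.
/χ/ is a voiceless uvular fricative. The preceding trigger /β/ is voiced, so /χ/ must become voiced as well.
Changing only its voicing to voiced gives [ʁ] — the voiced uvular fricative.

[cuβʁa]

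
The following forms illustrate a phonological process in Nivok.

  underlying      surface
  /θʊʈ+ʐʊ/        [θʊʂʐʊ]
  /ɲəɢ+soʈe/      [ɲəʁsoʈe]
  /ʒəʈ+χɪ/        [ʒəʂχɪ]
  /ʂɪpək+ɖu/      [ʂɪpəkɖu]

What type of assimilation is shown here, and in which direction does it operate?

regressive manner assimilation

Comparing underlying and surface forms, /ʈ/ → [ʂ] is the alternation; the neighbouring /ʐ/ is constant.
The change stop → fricative matches the manner of the following /ʐ/, identifying this as manner assimilation.
Place and voice are unchanged, so the assimilation is partial, not total.
The other alternating forms pattern the same way: /ɢ/ → [ʁ] before /s/ (stop → fricative, matching a fricative); /ʈ/ → [ʂ] before /χ/ (stop → fricative, matching a fricative) — only manner changes, and always toward the following segment.
Nothing changes in [ʂɪpəkɖu]: there the adjacent consonants already agree in manner (/k/ and /ɖ/ are both stops), so this form is consistent with the same rule.
The trigger is the following segment, so the direction is regressive (anticipatory).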